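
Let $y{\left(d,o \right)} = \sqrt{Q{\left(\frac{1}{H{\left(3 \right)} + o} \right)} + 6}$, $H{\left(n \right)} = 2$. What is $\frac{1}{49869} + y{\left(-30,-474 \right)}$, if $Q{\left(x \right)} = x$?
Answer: $\frac{1}{49869} + \frac{\sqrt{334058}}{236} \approx 2.4491$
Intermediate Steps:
$y{\left(d,o \right)} = \sqrt{6 + \frac{1}{2 + o}}$ ($y{\left(d,o \right)} = \sqrt{\frac{1}{2 + o} + 6} = \sqrt{6 + \frac{1}{2 + o}}$)
$\frac{1}{49869} + y{\left(-30,-474 \right)} = \frac{1}{49869} + \sqrt{\frac{13 + 6 \left(-474\right)}{2 - 474}} = \frac{1}{49869} + \sqrt{\frac{13 - 2844}{-472}} = \frac{1}{49869} + \sqrt{\left(- \frac{1}{472}\right) \left(-2831\right)} = \frac{1}{49869} + \sqrt{\frac{2831}{472}} = \frac{1}{49869} + \frac{\sqrt{334058}}{236}$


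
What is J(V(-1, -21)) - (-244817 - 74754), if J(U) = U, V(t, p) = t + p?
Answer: 319549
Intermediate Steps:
V(t, p) = p + t
J(V(-1, -21)) - (-244817 - 74754) = (-21 - 1) - (-244817 - 74754) = -22 - 1*(-319571) = -22 + 319571 = 319549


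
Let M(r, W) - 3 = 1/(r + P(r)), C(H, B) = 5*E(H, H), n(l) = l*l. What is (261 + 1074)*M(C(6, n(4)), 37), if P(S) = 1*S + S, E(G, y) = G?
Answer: 24119/6 ≈ 4019.8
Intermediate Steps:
n(l) = l²
P(S) = 2*S (P(S) = S + S = 2*S)
C(H, B) = 5*H
M(r, W) = 3 + 1/(3*r) (M(r, W) = 3 + 1/(r + 2*r) = 3 + 1/(3*r))
(261 + 1074)*M(C(6, n(4)), 37) = (261 + 1074)*(3 + 1/(3*((5*6)))) = 1335*(3 + (⅓)/30) = 1335*(3 + (⅓)*(1/30)) = 1335*(3 + 1/90) = 1335*(271/90) = 24119/6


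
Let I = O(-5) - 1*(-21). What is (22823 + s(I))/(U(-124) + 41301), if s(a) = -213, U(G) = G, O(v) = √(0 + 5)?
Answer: 22610/41177 ≈ 0.54909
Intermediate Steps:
O(v) = √5
I = 21 + √5 (I = √5 - 1*(-21) = √5 + 21 = 21 + √5 ≈ 23.236)
(22823 + s(I))/(U(-124) + 41301) = (22823 - 213)/(-124 + 41301) = 22610/41177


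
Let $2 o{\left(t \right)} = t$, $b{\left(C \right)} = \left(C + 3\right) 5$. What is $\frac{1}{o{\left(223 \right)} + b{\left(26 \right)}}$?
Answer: $\frac{2}{513} \approx 0.0038986$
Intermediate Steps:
$b{\left(C \right)} = 15 + 5 C$ ($b{\left(C \right)} = \left(3 + C\right) 5 = 15 + 5 C$)
$o{\left(t \right)} = \frac{t}{2}$
$\frac{1}{o{\left(223 \right)} + b{\left(26 \right)}} = \frac{1}{\frac{1}{2} \cdot 223 + \left(15 + 5 \cdot 26\right)} = \frac{1}{\frac{223}{2} + \left(15 + 130\right)} = \frac{1}{\frac{223}{2} + 145} = \frac{1}{\frac{513}{2}} = \frac{2}{513}$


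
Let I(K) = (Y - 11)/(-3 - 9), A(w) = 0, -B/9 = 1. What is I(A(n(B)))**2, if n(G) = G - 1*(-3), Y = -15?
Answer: 169/36 ≈ 4.6944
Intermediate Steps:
B = -9 (B = -9*1 = -9)
n(G) = 3 + G (n(G) = G + 3 = 3 + G)
I(K) = 13/6 (I(K) = (-15 - 11)/(-3 - 9) = -26/(-12) = -26*(-1/12) = 13/6)
I(A(n(B)))**2 = (13/6)**2 = 169/36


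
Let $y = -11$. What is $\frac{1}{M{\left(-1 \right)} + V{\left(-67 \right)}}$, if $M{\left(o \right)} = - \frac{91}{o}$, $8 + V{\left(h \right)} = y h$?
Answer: $\frac{1}{820} \approx 0.0012195$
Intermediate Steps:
$V{\left(h \right)} = -8 - 11 h$
$\frac{1}{M{\left(-1 \right)} + V{\left(-67 \right)}} = \frac{1}{- \frac{91}{-1} - -729} = \frac{1}{\left(-91\right) \left(-1\right) + \left(-8 + 737\right)} = \frac{1}{91 + 729} = \frac{1}{820}$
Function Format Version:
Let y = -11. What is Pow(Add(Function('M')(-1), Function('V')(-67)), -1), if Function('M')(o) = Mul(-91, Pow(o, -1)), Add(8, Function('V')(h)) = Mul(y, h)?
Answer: Rational(1, 820) ≈ 0.0012195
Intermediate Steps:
Function('V')(h) = Add(-8, Mul(-11, h))
Pow(Add(Function('M')(-1), Function('V')(-67)), -1) = Pow(Add(Mul(-91, Pow(-1, -1)), Add(-8, Mul(-11, -67))), -1) = Pow(Add(Mul(-91, -1), Add(-8, 737)), -1) = Pow(Add(91, 729), -1) = Pow(820, -1) = Rational(1, 820)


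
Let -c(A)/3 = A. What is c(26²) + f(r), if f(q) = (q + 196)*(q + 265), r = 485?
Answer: 508722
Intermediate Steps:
c(A) = -3*A
f(q) = (196 + q)*(265 + q)
c(26²) + f(r) = -3*26² + (51940 + 485² + 461*485) = -3*676 + (51940 + 235225 + 223585) = -2028 + 510750 = 508722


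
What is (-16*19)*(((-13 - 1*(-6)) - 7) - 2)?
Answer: 4864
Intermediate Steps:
(-16*19)*(((-13 - 1*(-6)) - 7) - 2) = -304*(((-13 + 6) - 7) - 2) = -304*((-7 - 7) - 2) = -304*(-14 - 2) = -304*(-16) = 4864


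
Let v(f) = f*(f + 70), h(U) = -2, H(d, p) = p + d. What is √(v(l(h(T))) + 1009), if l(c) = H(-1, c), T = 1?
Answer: 2*√202 ≈ 28.425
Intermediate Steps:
H(d, p) = d + p
l(c) = -1 + c
v(f) = f*(70 + f)
√(v(l(h(T))) + 1009) = √((-1 - 2)*(70 + (-1 - 2)) + 1009) = √(-3*(70 - 3) + 1009) = √(-3*67 + 1009) = √(-201 + 1009) = √808 = 2*√202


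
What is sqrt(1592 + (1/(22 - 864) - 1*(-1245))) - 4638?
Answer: -4638 + 3*sqrt(223481114)/842 ≈ -4584.7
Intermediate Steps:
sqrt(1592 + (1/(22 - 864) - 1*(-1245))) - 4638 = sqrt(1592 + (1/(-842) + 1245)) - 4638 = sqrt(1592 + (-1/842 + 1245)) - 4638 = sqrt(1592 + 1048289/842) - 4638 = sqrt(2388753/842) - 4638 = 3*sqrt(223481114)/842 - 4638 = -4638 + 3*sqrt(223481114)/842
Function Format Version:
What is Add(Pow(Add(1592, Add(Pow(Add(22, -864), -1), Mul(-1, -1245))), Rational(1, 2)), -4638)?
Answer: Add(-4638, Mul(Rational(3, 842), Pow(223481114, Rational(1, 2)))) ≈ -4584.7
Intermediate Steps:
Add(Pow(Add(1592, Add(Pow(Add(22, -864), -1), Mul(-1, -1245))), Rational(1, 2)), -4638) = Add(Pow(Add(1592, Add(Pow(-842, -1), 1245)), Rational(1, 2)), -4638) = Add(Pow(Add(1592, Add(Rational(-1, 842), 1245)), Rational(1, 2)), -4638) = Add(Pow(Add(1592, Rational(1048289, 842)), Rational(1, 2)), -4638) = Add(Pow(Rational(2388753, 842), Rational(1, 2)), -4638) = Add(Mul(Rational(3, 842), Pow(223481114, Rational(1, 2))), -4638) = Add(-4638, Mul(Rational(3, 842), Pow(223481114, Rational(1, 2))))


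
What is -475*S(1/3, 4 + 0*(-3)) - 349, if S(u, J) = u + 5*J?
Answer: -30022/3 ≈ -10007.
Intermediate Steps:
-475*S(1/3, 4 + 0*(-3)) - 349 = -475*(1/3 + 5*(4 + 0*(-3))) - 349 = -475*(⅓ + 5*(4 + 0)) - 349 = -475*(⅓ + 5*4) - 349 = -475*(⅓ + 20) - 349 = -475*61/3 - 349 = -28975/3 - 349 = -30022/3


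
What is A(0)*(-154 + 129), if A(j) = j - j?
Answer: 0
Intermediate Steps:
A(j) = 0
A(0)*(-154 + 129) = 0*(-154 + 129) = 0*(-25) = 0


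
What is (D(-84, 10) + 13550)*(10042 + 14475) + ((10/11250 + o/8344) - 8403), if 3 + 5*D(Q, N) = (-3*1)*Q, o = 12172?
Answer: 782448445231261/2346750 ≈ 3.3342e+8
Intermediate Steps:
D(Q, N) = -⅗ - 3*Q/5 (D(Q, N) = -⅗ + ((-3*1)*Q)/5 = -⅗ + (-3*Q)/5 = -⅗ - 3*Q/5)
(D(-84, 10) + 13550)*(10042 + 14475) + ((10/11250 + o/8344) - 8403) = ((-⅗ - ⅗*(-84)) + 13550)*(10042 + 14475) + ((10/11250 + 12172/8344) - 8403) = ((-⅗ + 252/5) + 13550)*24517 + ((10*(1/11250) + 12172*(1/8344)) - 8403) = (249/5 + 13550)*24517 + ((1/1125 + 3043/2086) - 8403) = (67999/5)*24517 + (3425461/2346750 - 8403) = 1667131483/5 - 19716314789/2346750 = 782448445231261/2346750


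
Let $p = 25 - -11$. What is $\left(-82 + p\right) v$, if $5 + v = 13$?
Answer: $-368$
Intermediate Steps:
$v = 8$ ($v = -5 + 13 = 8$)
$p = 36$ ($p = 25 + 11 = 36$)
$\left(-82 + p\right) v = \left(-82 + 36\right) 8 = \left(-46\right) 8 = -368$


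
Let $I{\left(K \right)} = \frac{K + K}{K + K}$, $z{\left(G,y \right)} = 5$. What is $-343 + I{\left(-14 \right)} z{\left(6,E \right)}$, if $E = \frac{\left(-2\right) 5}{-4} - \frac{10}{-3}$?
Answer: $-338$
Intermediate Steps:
$E = \frac{35}{6}$ ($E = \left(-10\right) \left(- \frac{1}{4}\right) - - \frac{10}{3} = \frac{5}{2} + \frac{10}{3} = \frac{35}{6} \approx 5.8333$)
$I{\left(K \right)} = 1$ ($I{\left(K \right)} = \frac{2 K}{2 K} = 2 K \frac{1}{2 K} = 1$)
$-343 + I{\left(-14 \right)} z{\left(6,E \right)} = -343 + 1 \cdot 5 = -343 + 5 = -338$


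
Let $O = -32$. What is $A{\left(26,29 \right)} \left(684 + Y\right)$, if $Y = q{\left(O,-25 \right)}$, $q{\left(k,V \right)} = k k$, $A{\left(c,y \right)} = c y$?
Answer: $1287832$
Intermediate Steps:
$q{\left(k,V \right)} = k^{2}$
$Y = 1024$ ($Y = \left(-32\right)^{2} = 1024$)
$A{\left(26,29 \right)} \left(684 + Y\right) = 26 \cdot 29 \left(684 + 1024\right) = 754 \cdot 1708 = 1287832$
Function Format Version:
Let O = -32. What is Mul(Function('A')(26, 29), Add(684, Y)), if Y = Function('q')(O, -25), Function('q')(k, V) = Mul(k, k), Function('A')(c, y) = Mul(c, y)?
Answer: 1287832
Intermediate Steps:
Function('q')(k, V) = Pow(k, 2)
Y = 1024 (Y = Pow(-32, 2) = 1024)
Mul(Function('A')(26, 29), Add(684, Y)) = Mul(Mul(26, 29), Add(684, 1024)) = Mul(754, 1708) = 1287832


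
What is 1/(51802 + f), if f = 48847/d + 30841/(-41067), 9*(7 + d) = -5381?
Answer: 223568748/11563086387751 ≈ 1.9335e-5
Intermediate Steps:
d = -5444/9 (d = -7 + (⅑)*(-5381) = -7 - 5381/9 = -5444/9 ≈ -604.89)
f = -18221896145/223568748 (f = 48847/(-5444/9) + 30841/(-41067) = 48847*(-9/5444) + 30841*(-1/41067) = -439623/5444 - 30841/41067 = -18221896145/223568748 ≈ -81.505)
1/(51802 + f) = 1/(51802 - 18221896145/223568748) = 1/(11563086387751/223568748) = 223568748/11563086387751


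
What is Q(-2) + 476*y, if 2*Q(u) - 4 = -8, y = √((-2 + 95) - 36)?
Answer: -2 + 476*√57 ≈ 3591.7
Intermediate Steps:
y = √57 (y = √(93 - 36) = √57 ≈ 7.5498)
Q(u) = -2 (Q(u) = 2 + (½)*(-8) = 2 - 4 = -2)
Q(-2) + 476*y = -2 + 476*√57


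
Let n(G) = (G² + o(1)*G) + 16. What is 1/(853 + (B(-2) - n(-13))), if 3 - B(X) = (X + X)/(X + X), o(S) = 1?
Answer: 1/683 ≈ 0.0014641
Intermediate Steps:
B(X) = 2 (B(X) = 3 - (X + X)/(X + X) = 3 - 2*X/(2*X) = 3 - 2*X*1/(2*X) = 3 - 1*1 = 3 - 1 = 2)
n(G) = 16 + G + G² (n(G) = (G² + 1*G) + 16 = (G² + G) + 16 = (G + G²) + 16 = 16 + G + G²)
1/(853 + (B(-2) - n(-13))) = 1/(853 + (2 - (16 - 13 + (-13)²))) = 1/(853 + (2 - (16 - 13 + 169))) = 1/(853 + (2 - 1*172)) = 1/(853 + (2 - 172)) = 1/(853 - 170) = 1/683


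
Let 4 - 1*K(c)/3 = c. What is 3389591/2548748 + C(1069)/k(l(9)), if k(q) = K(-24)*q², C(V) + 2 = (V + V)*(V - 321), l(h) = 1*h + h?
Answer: 173677707613/2890280232 ≈ 60.090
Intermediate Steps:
l(h) = 2*h (l(h) = h + h = 2*h)
K(c) = 12 - 3*c
C(V) = -2 + 2*V*(-321 + V) (C(V) = -2 + (V + V)*(V - 321) = -2 + (2*V)*(-321 + V) = -2 + 2*V*(-321 + V))
k(q) = 84*q² (k(q) = (12 - 3*(-24))*q² = (12 + 72)*q² = 84*q²)
3389591/2548748 + C(1069)/k(l(9)) = 3389591/2548748 + (-2 - 642*1069 + 2*1069²)/((84*(2*9)²)) = 3389591*(1/2548748) + (-2 - 686298 + 2*1142761)/((84*18²)) = 3389591/2548748 + (-2 - 686298 + 2285522)/((84*324)) = 3389591/2548748 + 1599222/27216 = 3389591/2548748 + 1599222*(1/27216) = 3389591/2548748 + 266537/4536 = 173677707613/2890280232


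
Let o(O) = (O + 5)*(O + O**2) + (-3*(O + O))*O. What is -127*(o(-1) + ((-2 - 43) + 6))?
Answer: 5715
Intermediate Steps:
o(O) = -6*O**2 + (5 + O)*(O + O**2) (o(O) = (5 + O)*(O + O**2) + (-6*O)*O = (5 + O)*(O + O**2) - 6*O**2 = -6*O**2 + (5 + O)*(O + O**2))
-127*(o(-1) + ((-2 - 43) + 6)) = -127*(-(5 + (-1)**2) + ((-2 - 43) + 6)) = -127*(-(5 + 1) + (-45 + 6)) = -127*(-1*6 - 39) = -127*(-6 - 39) = -127*(-45) = 5715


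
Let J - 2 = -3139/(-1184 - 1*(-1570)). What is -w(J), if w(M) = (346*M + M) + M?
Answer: 411858/193 ≈ 2134.0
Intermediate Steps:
J = -2367/386 (J = 2 - 3139/(-1184 - 1*(-1570)) = 2 - 3139/(-1184 + 1570) = 2 - 3139/386 = -2367/386 ≈ -6.1321)
w(M) = 348*M (w(M) = 347*M + M = 348*M)
-w(J) = -348*(-2367)/386 = -1*(-411858/193) = 411858/193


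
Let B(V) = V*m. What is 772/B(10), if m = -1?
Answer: -386/5 ≈ -77.200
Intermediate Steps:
B(V) = -V (B(V) = V*(-1) = -V)
772/B(10) = 772/(-1*10) = 772/(-10) = -⅒*772 = -386/5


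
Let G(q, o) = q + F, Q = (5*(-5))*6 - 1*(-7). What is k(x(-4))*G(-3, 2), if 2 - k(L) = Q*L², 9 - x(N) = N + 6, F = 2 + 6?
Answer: 35045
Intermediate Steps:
F = 8
x(N) = 3 - N (x(N) = 9 - (N + 6) = 9 - (6 + N) = 9 + (-6 - N) = 3 - N)
Q = -143 (Q = -25*6 + 7 = -150 + 7 = -143)
G(q, o) = 8 + q (G(q, o) = q + 8 = 8 + q)
k(L) = 2 + 143*L² (k(L) = 2 - (-143)*L² = 2 + 143*L²)
k(x(-4))*G(-3, 2) = (2 + 143*(3 - 1*(-4))²)*(8 - 3) = (2 + 143*(3 + 4)²)*5 = (2 + 143*7²)*5 = (2 + 143*49)*5 = (2 + 7007)*5 = 7009*5 = 35045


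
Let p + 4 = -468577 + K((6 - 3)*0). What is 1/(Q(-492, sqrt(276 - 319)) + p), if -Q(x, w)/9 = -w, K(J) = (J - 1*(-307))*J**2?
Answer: -468581/219568157044 - 9*I*sqrt(43)/219568157044 ≈ -2.1341e-6 - 2.6879e-10*I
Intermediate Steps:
K(J) = J**2*(307 + J) (K(J) = (J + 307)*J**2 = (307 + J)*J**2 = J**2*(307 + J))
Q(x, w) = 9*w (Q(x, w) = -(-9)*w = 9*w)
p = -468581 (p = -4 + (-468577 + ((6 - 3)*0)**2*(307 + (6 - 3)*0)) = -4 + (-468577 + (3*0)**2*(307 + 3*0)) = -4 + (-468577 + 0**2*(307 + 0)) = -4 + (-468577 + 0*307) = -4 + (-468577 + 0) = -4 - 468577 = -468581)
1/(Q(-492, sqrt(276 - 319)) + p) = 1/(9*sqrt(276 - 319) - 468581) = 1/(9*sqrt(-43) - 468581) = 1/(9*(I*sqrt(43)) - 468581) = 1/(9*I*sqrt(43) - 468581) = 1/(-468581 + 9*I*sqrt(43))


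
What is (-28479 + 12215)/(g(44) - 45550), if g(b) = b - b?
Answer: 8132/22775 ≈ 0.35706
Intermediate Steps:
g(b) = 0
(-28479 + 12215)/(g(44) - 45550) = (-28479 + 12215)/(0 - 45550) = -16264/(-45550) = -16264*(-1/45550) = 8132/22775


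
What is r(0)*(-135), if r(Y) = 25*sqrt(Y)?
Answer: 0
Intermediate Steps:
r(0)*(-135) = (25*sqrt(0))*(-135) = (25*0)*(-135) = 0*(-135) = 0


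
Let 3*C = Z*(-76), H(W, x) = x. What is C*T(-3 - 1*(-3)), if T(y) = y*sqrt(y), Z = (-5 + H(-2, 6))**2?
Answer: 0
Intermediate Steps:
Z = 1 (Z = (-5 + 6)**2 = 1**2 = 1)
T(y) = y**(3/2)
C = -76/3 (C = (1*(-76))/3 = (1/3)*(-76) = -76/3 ≈ -25.333)
C*T(-3 - 1*(-3)) = -76*(-3 - 1*(-3))**(3/2)/3 = -76*(-3 + 3)**(3/2)/3 = -76*0**(3/2)/3 = -76/3*0 = 0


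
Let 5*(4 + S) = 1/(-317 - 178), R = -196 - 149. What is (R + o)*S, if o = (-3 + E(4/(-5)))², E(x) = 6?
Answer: 1108912/825 ≈ 1344.1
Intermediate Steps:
R = -345
o = 9 (o = (-3 + 6)² = 3² = 9)
S = -9901/2475 (S = -4 + 1/(5*(-317 - 178)) = -4 + (⅕)/(-495) = -4 + (⅕)*(-1/495) = -4 - 1/2475 = -9901/2475 ≈ -4.0004)
(R + o)*S = (-345 + 9)*(-9901/2475) = -336*(-9901/2475) = 1108912/825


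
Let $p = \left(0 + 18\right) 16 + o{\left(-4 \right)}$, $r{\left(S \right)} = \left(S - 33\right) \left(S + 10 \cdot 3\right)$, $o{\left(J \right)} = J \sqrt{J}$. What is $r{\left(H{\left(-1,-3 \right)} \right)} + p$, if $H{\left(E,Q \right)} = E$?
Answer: $-698 - 8 i \approx -698.0 - 8.0 i$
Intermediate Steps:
$o{\left(J \right)} = J^{\frac{3}{2}}$
$r{\left(S \right)} = \left(-33 + S\right) \left(30 + S\right)$ ($r{\left(S \right)} = \left(-33 + S\right) \left(S + 30\right) = \left(-33 + S\right) \left(30 + S\right)$)
$p = 288 - 8 i$ ($p = \left(0 + 18\right) 16 + \left(-4\right)^{\frac{3}{2}} = 18 \cdot 16 - 8 i = 288 - 8 i \approx 288.0 - 8.0 i$)
$r{\left(H{\left(-1,-3 \right)} \right)} + p = \left(-990 + \left(-1\right)^{2} - -3\right) + \left(288 - 8 i\right) = \left(-990 + 1 + 3\right) + \left(288 - 8 i\right) = -986 + \left(288 - 8 i\right) = -698 - 8 i$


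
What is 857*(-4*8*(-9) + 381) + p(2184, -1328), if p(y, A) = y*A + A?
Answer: -2328347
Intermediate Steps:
p(y, A) = A + A*y (p(y, A) = A*y + A = A + A*y)
857*(-4*8*(-9) + 381) + p(2184, -1328) = 857*(-4*8*(-9) + 381) - 1328*(1 + 2184) = 857*(-32*(-9) + 381) - 1328*2185 = 857*(288 + 381) - 2901680 = 857*669 - 2901680 = 573333 - 2901680 = -2328347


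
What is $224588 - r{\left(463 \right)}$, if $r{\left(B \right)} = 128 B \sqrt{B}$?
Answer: $224588 - 59264 \sqrt{463} \approx -1.0506 \cdot 10^{6}$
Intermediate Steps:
$r{\left(B \right)} = 128 B^{\frac{3}{2}}$
$224588 - r{\left(463 \right)} = 224588 - 128 \cdot 463^{\frac{3}{2}} = 224588 - 128 \cdot 463 \sqrt{463} = 224588 - 59264 \sqrt{463}$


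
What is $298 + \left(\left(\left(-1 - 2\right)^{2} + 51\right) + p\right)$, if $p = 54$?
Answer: $412$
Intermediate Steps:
$298 + \left(\left(\left(-1 - 2\right)^{2} + 51\right) + p\right) = 298 + \left(\left(\left(-1 - 2\right)^{2} + 51\right) + 54\right) = 298 + \left(\left(\left(-3\right)^{2} + 51\right) + 54\right) = 298 + \left(\left(9 + 51\right) + 54\right) = 298 + \left(60 + 54\right) = 298 + 114 = 412$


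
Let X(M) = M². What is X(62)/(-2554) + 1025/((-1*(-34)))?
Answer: 1243577/43418 ≈ 28.642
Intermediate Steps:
X(62)/(-2554) + 1025/((-1*(-34))) = 62²/(-2554) + 1025/((-1*(-34))) = 3844*(-1/2554) + 1025/34 = -1922/1277 + 1025*(1/34) = -1922/1277 + 1025/34 = 1243577/43418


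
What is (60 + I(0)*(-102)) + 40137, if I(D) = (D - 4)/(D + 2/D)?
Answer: 40197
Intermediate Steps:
I(D) = (-4 + D)/(D + 2/D)
(60 + I(0)*(-102)) + 40137 = (60 + (0*(-4 + 0)/(2 + 0**2))*(-102)) + 40137 = (60 + (0*(-4)/(2 + 0))*(-102)) + 40137 = (60 + (0*(-4)/2)*(-102)) + 40137 = (60 + (0*(1/2)*(-4))*(-102)) + 40137 = (60 + 0*(-102)) + 40137 = (60 + 0) + 40137 = 60 + 40137 = 40197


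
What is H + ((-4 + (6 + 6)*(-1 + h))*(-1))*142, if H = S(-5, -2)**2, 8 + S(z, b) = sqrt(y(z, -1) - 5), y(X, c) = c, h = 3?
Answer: -2840 + (8 - I*sqrt(6))**2 ≈ -2782.0 - 39.192*I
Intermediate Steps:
S(z, b) = -8 + I*sqrt(6) (S(z, b) = -8 + sqrt(-1 - 5) = -8 + sqrt(-6) = -8 + I*sqrt(6))
H = (-8 + I*sqrt(6))**2 ≈ 58.0 - 39.192*I
H + ((-4 + (6 + 6)*(-1 + h))*(-1))*142 = (8 - I*sqrt(6))**2 + ((-4 + (6 + 6)*(-1 + 3))*(-1))*142 = (8 - I*sqrt(6))**2 + ((-4 + 12*2)*(-1))*142 = (8 - I*sqrt(6))**2 + ((-4 + 24)*(-1))*142 = (8 - I*sqrt(6))**2 + (20*(-1))*142 = (8 - I*sqrt(6))**2 - 20*142 = (8 - I*sqrt(6))**2 - 2840 = -2840 + (8 - I*sqrt(6))**2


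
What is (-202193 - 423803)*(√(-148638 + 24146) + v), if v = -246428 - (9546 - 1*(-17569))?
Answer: 171236823828 - 1251992*I*√31123 ≈ 1.7124e+11 - 2.2087e+8*I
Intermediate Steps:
v = -273543 (v = -246428 - (9546 + 17569) = -246428 - 1*27115 = -246428 - 27115 = -273543)
(-202193 - 423803)*(√(-148638 + 24146) + v) = (-202193 - 423803)*(√(-148638 + 24146) - 273543) = -625996*(√(-124492) - 273543) = -625996*(2*I*√31123 - 273543) = -625996*(-273543 + 2*I*√31123) = 171236823828 - 1251992*I*√31123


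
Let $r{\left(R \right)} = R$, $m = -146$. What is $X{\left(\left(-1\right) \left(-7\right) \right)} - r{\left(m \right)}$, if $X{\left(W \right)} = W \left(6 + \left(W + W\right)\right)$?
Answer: $286$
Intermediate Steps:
$X{\left(W \right)} = W \left(6 + 2 W\right)$
$X{\left(\left(-1\right) \left(-7\right) \right)} - r{\left(m \right)} = 2 \left(\left(-1\right) \left(-7\right)\right) \left(3 - -7\right) - -146 = 2 \cdot 7 \left(3 + 7\right) + 146 = 2 \cdot 7 \cdot 10 + 146 = 140 + 146 = 286$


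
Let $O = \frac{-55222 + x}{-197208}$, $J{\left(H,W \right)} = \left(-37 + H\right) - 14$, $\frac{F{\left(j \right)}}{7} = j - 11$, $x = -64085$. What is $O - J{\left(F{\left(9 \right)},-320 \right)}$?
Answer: $\frac{4312609}{65736} \approx 65.605$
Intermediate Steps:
$F{\left(j \right)} = -77 + 7 j$ ($F{\left(j \right)} = 7 \left(j - 11\right) = 7 \left(-11 + j\right) = -77 + 7 j$)
$J{\left(H,W \right)} = -51 + H$
$O = \frac{39769}{65736}$ ($O = \frac{-55222 - 64085}{-197208} = \left(-119307\right) \left(- \frac{1}{197208}\right) = \frac{39769}{65736} \approx 0.60498$)
$O - J{\left(F{\left(9 \right)},-320 \right)} = \frac{39769}{65736} - \left(-51 + \left(-77 + 7 \cdot 9\right)\right) = \frac{39769}{65736} - \left(-51 + \left(-77 + 63\right)\right) = \frac{39769}{65736} - \left(-51 - 14\right) = \frac{39769}{65736} - -65 = \frac{39769}{65736} + 65 = \frac{4312609}{65736}$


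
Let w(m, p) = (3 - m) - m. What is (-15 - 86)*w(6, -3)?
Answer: 909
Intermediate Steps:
w(m, p) = 3 - 2*m
(-15 - 86)*w(6, -3) = (-15 - 86)*(3 - 2*6) = -101*(3 - 12) = -101*(-9) = 909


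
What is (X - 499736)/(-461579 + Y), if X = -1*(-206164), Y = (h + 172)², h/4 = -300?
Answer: -293572/595205 ≈ -0.49323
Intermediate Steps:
h = -1200 (h = 4*(-300) = -1200)
Y = 1056784 (Y = (-1200 + 172)² = (-1028)² = 1056784)
X = 206164
(X - 499736)/(-461579 + Y) = (206164 - 499736)/(-461579 + 1056784) = -293572/595205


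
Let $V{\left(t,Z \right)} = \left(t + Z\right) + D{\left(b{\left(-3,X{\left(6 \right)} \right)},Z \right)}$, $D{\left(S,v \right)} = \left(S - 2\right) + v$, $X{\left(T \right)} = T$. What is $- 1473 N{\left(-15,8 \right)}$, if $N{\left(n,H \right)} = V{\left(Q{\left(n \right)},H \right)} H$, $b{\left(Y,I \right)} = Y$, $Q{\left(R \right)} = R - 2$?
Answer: $70704$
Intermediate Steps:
$Q{\left(R \right)} = -2 + R$
$D{\left(S,v \right)} = -2 + S + v$ ($D{\left(S,v \right)} = \left(-2 + S\right) + v = -2 + S + v$)
$V{\left(t,Z \right)} = -5 + t + 2 Z$ ($V{\left(t,Z \right)} = \left(t + Z\right) - \left(5 - Z\right) = \left(Z + t\right) + \left(-5 + Z\right) = -5 + t + 2 Z$)
$N{\left(n,H \right)} = H \left(-7 + n + 2 H\right)$ ($N{\left(n,H \right)} = \left(-5 + \left(-2 + n\right) + 2 H\right) H = \left(-7 + n + 2 H\right) H = H \left(-7 + n + 2 H\right)$)
$- 1473 N{\left(-15,8 \right)} = - 1473 \cdot 8 \left(-7 - 15 + 2 \cdot 8\right) = - 1473 \cdot 8 \left(-7 - 15 + 16\right) = - 1473 \cdot 8 \left(-6\right) = \left(-1473\right) \left(-48\right) = 70704$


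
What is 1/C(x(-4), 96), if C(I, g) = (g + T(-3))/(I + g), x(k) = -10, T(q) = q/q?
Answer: 86/97 ≈ 0.88660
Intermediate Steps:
T(q) = 1
C(I, g) = (1 + g)/(I + g) (C(I, g) = (g + 1)/(I + g) = (1 + g)/(I + g))
1/C(x(-4), 96) = 1/((1 + 96)/(-10 + 96)) = 1/(97/86) = 86/97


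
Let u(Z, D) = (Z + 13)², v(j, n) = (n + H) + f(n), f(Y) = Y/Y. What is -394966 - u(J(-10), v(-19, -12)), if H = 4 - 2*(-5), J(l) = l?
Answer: -394975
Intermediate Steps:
H = 14 (H = 4 + 10 = 14)
f(Y) = 1
v(j, n) = 15 + n (v(j, n) = (n + 14) + 1 = (14 + n) + 1 = 15 + n)
u(Z, D) = (13 + Z)²
-394966 - u(J(-10), v(-19, -12)) = -394966 - (13 - 10)² = -394966 - 1*3² = -394966 - 1*9 = -394966 - 9 = -394975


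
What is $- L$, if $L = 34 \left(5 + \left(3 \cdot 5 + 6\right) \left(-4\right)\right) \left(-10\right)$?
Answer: $-26860$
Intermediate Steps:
$L = 26860$ ($L = 34 \left(5 + \left(15 + 6\right) \left(-4\right)\right) \left(-10\right) = 34 \left(5 + 21 \left(-4\right)\right) \left(-10\right) = 34 \left(5 - 84\right) \left(-10\right) = 34 \left(-79\right) \left(-10\right) = \left(-2686\right) \left(-10\right) = 26860$)
$- L = \left(-1\right) 26860 = -26860$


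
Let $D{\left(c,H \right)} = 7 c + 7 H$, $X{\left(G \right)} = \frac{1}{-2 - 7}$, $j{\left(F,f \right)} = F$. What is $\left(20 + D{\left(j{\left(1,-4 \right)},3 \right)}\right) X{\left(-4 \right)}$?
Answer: $- \frac{16}{3} \approx -5.3333$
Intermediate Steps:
$X{\left(G \right)} = - \frac{1}{9}$ ($X{\left(G \right)} = \frac{1}{-9} = - \frac{1}{9}$)
$D{\left(c,H \right)} = 7 H + 7 c$
$\left(20 + D{\left(j{\left(1,-4 \right)},3 \right)}\right) X{\left(-4 \right)} = \left(20 + \left(7 \cdot 3 + 7 \cdot 1\right)\right) \left(- \frac{1}{9}\right) = \left(20 + \left(21 + 7\right)\right) \left(- \frac{1}{9}\right) = \left(20 + 28\right) \left(- \frac{1}{9}\right) = 48 \left(- \frac{1}{9}\right) = - \frac{16}{3}$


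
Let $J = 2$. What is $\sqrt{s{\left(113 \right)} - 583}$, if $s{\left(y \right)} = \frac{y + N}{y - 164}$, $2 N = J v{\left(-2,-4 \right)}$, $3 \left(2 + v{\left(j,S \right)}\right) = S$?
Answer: $\frac{38 i \sqrt{1054}}{51} \approx 24.19 i$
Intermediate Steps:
$v{\left(j,S \right)} = -2 + \frac{S}{3}$
$N = - \frac{10}{3}$ ($N = \frac{2 \left(-2 + \frac{1}{3} \left(-4\right)\right)}{2} = \frac{2 \left(-2 - \frac{4}{3}\right)}{2} = \frac{2 \left(- \frac{10}{3}\right)}{2} = \frac{1}{2} \left(- \frac{20}{3}\right) = - \frac{10}{3} \approx -3.3333$)
$s{\left(y \right)} = \frac{- \frac{10}{3} + y}{-164 + y}$ ($s{\left(y \right)} = \frac{y - \frac{10}{3}}{y - 164} = \frac{- \frac{10}{3} + y}{-164 + y}$)
$\sqrt{s{\left(113 \right)} - 583} = \sqrt{\frac{- \frac{10}{3} + 113}{-164 + 113} - 583} = \sqrt{\frac{1}{-51} \cdot \frac{329}{3} - 583} = \sqrt{\left(- \frac{1}{51}\right) \frac{329}{3} - 583} = \sqrt{- \frac{329}{153} - 583} = \sqrt{- \frac{89528}{153}} = \frac{38 i \sqrt{1054}}{51}$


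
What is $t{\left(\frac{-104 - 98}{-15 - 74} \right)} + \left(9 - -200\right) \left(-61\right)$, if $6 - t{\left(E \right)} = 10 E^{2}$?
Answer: $- \frac{101345343}{7921} \approx -12795.0$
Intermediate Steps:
$t{\left(E \right)} = 6 - 10 E^{2}$
$t{\left(\frac{-104 - 98}{-15 - 74} \right)} + \left(9 - -200\right) \left(-61\right) = \left(6 - 10 \left(\frac{-104 - 98}{-15 - 74}\right)^{2}\right) + \left(9 - -200\right) \left(-61\right) = \left(6 - 10 \left(\frac{-104 - 98}{-89}\right)^{2}\right) + \left(9 + 200\right) \left(-61\right) = \left(6 - 10 \left(\left(-202\right) \left(- \frac{1}{89}\right)\right)^{2}\right) + 209 \left(-61\right) = \left(6 - 10 \left(\frac{202}{89}\right)^{2}\right) - 12749 = \left(6 - \frac{408040}{7921}\right) - 12749 = - \frac{360514}{7921} - 12749 = - \frac{101345343}{7921}$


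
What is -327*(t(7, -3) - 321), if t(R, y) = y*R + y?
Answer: 112815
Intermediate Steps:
t(R, y) = y + R*y (t(R, y) = R*y + y = y + R*y)
-327*(t(7, -3) - 321) = -327*(-3*(1 + 7) - 321) = -327*(-3*8 - 321) = -327*(-24 - 321) = -327*(-345) = 112815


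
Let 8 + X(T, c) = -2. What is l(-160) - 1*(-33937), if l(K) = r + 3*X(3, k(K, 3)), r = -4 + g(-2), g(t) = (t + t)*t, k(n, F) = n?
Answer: 33911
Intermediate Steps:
X(T, c) = -10 (X(T, c) = -8 - 2 = -10)
g(t) = 2*t² (g(t) = (2*t)*t = 2*t²)
r = 4 (r = -4 + 2*(-2)² = -4 + 2*4 = -4 + 8 = 4)
l(K) = -26 (l(K) = 4 + 3*(-10) = 4 - 30 = -26)
l(-160) - 1*(-33937) = -26 - 1*(-33937) = -26 + 33937 = 33911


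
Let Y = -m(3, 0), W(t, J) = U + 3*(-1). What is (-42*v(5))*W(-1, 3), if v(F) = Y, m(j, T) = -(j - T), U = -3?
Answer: 756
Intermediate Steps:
m(j, T) = T - j
W(t, J) = -6 (W(t, J) = -3 + 3*(-1) = -3 - 3 = -6)
Y = 3 (Y = -(0 - 1*3) = -(0 - 3) = -1*(-3) = 3)
v(F) = 3
(-42*v(5))*W(-1, 3) = -42*3*(-6) = -126*(-6) = 756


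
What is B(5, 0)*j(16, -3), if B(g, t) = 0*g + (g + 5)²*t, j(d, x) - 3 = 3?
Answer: 0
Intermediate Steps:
j(d, x) = 6 (j(d, x) = 3 + 3 = 6)
B(g, t) = t*(5 + g)² (B(g, t) = 0 + (5 + g)²*t = 0 + t*(5 + g)² = t*(5 + g)²)
B(5, 0)*j(16, -3) = (0*(5 + 5)²)*6 = (0*10²)*6 = (0*100)*6 = 0*6 = 0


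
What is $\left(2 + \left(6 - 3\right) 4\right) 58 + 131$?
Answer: $943$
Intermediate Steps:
$\left(2 + \left(6 - 3\right) 4\right) 58 + 131 = \left(2 + 3 \cdot 4\right) 58 + 131 = \left(2 + 12\right) 58 + 131 = 14 \cdot 58 + 131 = 812 + 131 = 943$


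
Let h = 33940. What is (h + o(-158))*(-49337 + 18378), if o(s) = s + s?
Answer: -1040965416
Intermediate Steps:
o(s) = 2*s
(h + o(-158))*(-49337 + 18378) = (33940 + 2*(-158))*(-49337 + 18378) = (33940 - 316)*(-30959) = 33624*(-30959) = -1040965416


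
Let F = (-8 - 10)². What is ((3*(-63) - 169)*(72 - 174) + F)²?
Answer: 1357185600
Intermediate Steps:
F = 324 (F = (-18)² = 324)
((3*(-63) - 169)*(72 - 174) + F)² = ((3*(-63) - 169)*(72 - 174) + 324)² = ((-189 - 169)*(-102) + 324)² = (-358*(-102) + 324)² = (36516 + 324)² = 36840² = 1357185600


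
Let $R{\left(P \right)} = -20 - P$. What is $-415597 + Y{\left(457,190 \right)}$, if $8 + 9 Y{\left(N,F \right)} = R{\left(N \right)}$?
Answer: $- \frac{3740858}{9} \approx -4.1565 \cdot 10^{5}$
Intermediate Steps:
$Y{\left(N,F \right)} = - \frac{28}{9} - \frac{N}{9}$ ($Y{\left(N,F \right)} = - \frac{8}{9} + \frac{-20 - N}{9} = - \frac{8}{9} - \left(\frac{20}{9} + \frac{N}{9}\right) = - \frac{28}{9} - \frac{N}{9}$)
$-415597 + Y{\left(457,190 \right)} = -415597 - \frac{485}{9} = - \frac{3740858}{9}$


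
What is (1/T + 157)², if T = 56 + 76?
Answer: 429525625/17424 ≈ 24651.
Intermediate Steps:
T = 132
(1/T + 157)² = (1/132 + 157)² = (20725/132)² = 429525625/17424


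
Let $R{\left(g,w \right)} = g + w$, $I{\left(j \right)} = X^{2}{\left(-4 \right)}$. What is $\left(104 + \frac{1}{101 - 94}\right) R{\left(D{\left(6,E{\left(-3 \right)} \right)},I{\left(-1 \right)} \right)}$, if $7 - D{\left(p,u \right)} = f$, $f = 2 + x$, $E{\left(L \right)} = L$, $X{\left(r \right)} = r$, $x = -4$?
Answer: $\frac{18225}{7} \approx 2603.6$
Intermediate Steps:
$f = -2$ ($f = 2 - 4 = -2$)
$D{\left(p,u \right)} = 9$ ($D{\left(p,u \right)} = 7 - -2 = 7 + 2 = 9$)
$I{\left(j \right)} = 16$ ($I{\left(j \right)} = \left(-4\right)^{2} = 16$)
$\left(104 + \frac{1}{101 - 94}\right) R{\left(D{\left(6,E{\left(-3 \right)} \right)},I{\left(-1 \right)} \right)} = \left(104 + \frac{1}{101 - 94}\right) \left(9 + 16\right) = \left(104 + \frac{1}{7}\right) 25 = \frac{729}{7} \cdot 25 = \frac{18225}{7}$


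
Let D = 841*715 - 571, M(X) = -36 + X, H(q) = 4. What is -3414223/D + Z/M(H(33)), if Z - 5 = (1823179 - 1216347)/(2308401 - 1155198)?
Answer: -5409241674949/923706377376 ≈ -5.8560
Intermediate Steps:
Z = 6372847/1153203 (Z = 5 + (1823179 - 1216347)/(2308401 - 1155198) = 5 + 606832/1153203 = 6372847/1153203 ≈ 5.5262)
D = 600744 (D = 601315 - 571 = 600744)
-3414223/D + Z/M(H(33)) = -3414223/600744 + 6372847/(1153203*(-36 + 4)) = -3414223*1/600744 + (6372847/1153203)/(-32) = -3414223/600744 + (6372847/1153203)*(-1/32) = -3414223/600744 - 6372847/36902496 = -5409241674949/923706377376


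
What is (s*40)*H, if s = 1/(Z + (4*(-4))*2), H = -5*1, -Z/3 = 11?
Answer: 40/13 ≈ 3.0769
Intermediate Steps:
Z = -33 (Z = -3*11 = -33)
H = -5
s = -1/65 (s = 1/(-33 + (4*(-4))*2) = 1/(-33 - 16*2) = 1/(-33 - 32) = 1/(-65) = -1/65 ≈ -0.015385)
(s*40)*H = -1/65*40*(-5) = -8/13*(-5) = 40/13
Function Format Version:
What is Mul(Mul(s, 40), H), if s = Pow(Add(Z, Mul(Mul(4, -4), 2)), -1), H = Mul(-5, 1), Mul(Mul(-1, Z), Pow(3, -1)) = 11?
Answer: Rational(40, 13) ≈ 3.0769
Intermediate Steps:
Z = -33 (Z = Mul(-3, 11) = -33)
H = -5
s = Rational(-1, 65) (s = Pow(Add(-33, Mul(Mul(4, -4), 2)), -1) = Pow(Add(-33, Mul(-16, 2)), -1) = Pow(Add(-33, -32), -1) = Pow(-65, -1) = Rational(-1, 65) ≈ -0.015385)
Mul(Mul(s, 40), H) = Mul(Mul(Rational(-1, 65), 40), -5) = Mul(Rational(-8, 13), -5) = Rational(40, 13)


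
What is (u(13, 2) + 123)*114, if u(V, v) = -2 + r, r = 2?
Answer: 14022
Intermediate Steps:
u(V, v) = 0 (u(V, v) = -2 + 2 = 0)
(u(13, 2) + 123)*114 = (0 + 123)*114 = 123*114 = 14022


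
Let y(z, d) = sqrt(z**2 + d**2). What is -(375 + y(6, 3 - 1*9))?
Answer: -375 - 6*sqrt(2) ≈ -383.49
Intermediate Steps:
y(z, d) = sqrt(d**2 + z**2)
-(375 + y(6, 3 - 1*9)) = -(375 + sqrt((3 - 1*9)**2 + 6**2)) = -(375 + sqrt((3 - 9)**2 + 36)) = -(375 + sqrt((-6)**2 + 36)) = -(375 + sqrt(36 + 36)) = -(375 + sqrt(72)) = -(375 + 6*sqrt(2)) = -375 - 6*sqrt(2)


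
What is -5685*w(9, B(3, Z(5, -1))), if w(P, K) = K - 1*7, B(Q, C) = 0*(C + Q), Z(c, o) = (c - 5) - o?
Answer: 39795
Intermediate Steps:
Z(c, o) = -5 + c - o (Z(c, o) = (-5 + c) - o = -5 + c - o)
B(Q, C) = 0
w(P, K) = -7 + K (w(P, K) = K - 7 = -7 + K)
-5685*w(9, B(3, Z(5, -1))) = -5685*(-7 + 0) = -5685*(-7) = 39795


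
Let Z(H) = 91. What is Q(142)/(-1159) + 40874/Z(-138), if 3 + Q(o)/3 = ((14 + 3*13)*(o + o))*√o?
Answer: 47373785/105469 - 45156*√142/1159 ≈ -15.103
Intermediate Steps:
Q(o) = -9 + 318*o^(3/2) (Q(o) = -9 + 3*(((14 + 3*13)*(o + o))*√o) = -9 + 3*(((14 + 39)*(2*o))*√o) = -9 + 3*((53*(2*o))*√o) = -9 + 3*((106*o)*√o) = -9 + 3*(106*o^(3/2)) = -9 + 318*o^(3/2))
Q(142)/(-1159) + 40874/Z(-138) = (-9 + 318*142^(3/2))/(-1159) + 40874/91 = (-9 + 318*(142*√142))*(-1/1159) + 40874*(1/91) = (-9 + 45156*√142)*(-1/1159) + 40874/91 = (9/1159 - 45156*√142/1159) + 40874/91 = 47373785/105469 - 45156*√142/1159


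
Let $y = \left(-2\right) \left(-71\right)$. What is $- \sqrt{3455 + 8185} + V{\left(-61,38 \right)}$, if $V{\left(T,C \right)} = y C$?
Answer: $5396 - 2 \sqrt{2910} \approx 5288.1$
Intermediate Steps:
$y = 142$
$V{\left(T,C \right)} = 142 C$
$- \sqrt{3455 + 8185} + V{\left(-61,38 \right)} = - \sqrt{3455 + 8185} + 142 \cdot 38 = - \sqrt{11640} + 5396 = - 2 \sqrt{2910} + 5396 = 5396 - 2 \sqrt{2910}$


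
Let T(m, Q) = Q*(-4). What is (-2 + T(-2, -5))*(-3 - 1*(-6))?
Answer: 54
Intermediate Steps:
T(m, Q) = -4*Q
(-2 + T(-2, -5))*(-3 - 1*(-6)) = (-2 - 4*(-5))*(-3 - 1*(-6)) = (-2 + 20)*(-3 + 6) = 18*3 = 54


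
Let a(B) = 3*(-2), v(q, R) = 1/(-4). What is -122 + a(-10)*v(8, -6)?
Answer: -241/2 ≈ -120.50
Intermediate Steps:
v(q, R) = -1/4
a(B) = -6
-122 + a(-10)*v(8, -6) = -122 - 6*(-1/4) = -122 + 3/2 = -241/2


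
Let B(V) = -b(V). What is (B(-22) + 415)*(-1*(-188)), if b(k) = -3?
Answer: 78584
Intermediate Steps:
B(V) = 3 (B(V) = -1*(-3) = 3)
(B(-22) + 415)*(-1*(-188)) = (3 + 415)*(-1*(-188)) = 418*188 = 78584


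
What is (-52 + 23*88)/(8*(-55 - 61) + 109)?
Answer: -1972/819 ≈ -2.4078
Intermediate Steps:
(-52 + 23*88)/(8*(-55 - 61) + 109) = (-52 + 2024)/(8*(-116) + 109) = 1972/(-928 + 109) = 1972/(-819) = 1972*(-1/819) = -1972/819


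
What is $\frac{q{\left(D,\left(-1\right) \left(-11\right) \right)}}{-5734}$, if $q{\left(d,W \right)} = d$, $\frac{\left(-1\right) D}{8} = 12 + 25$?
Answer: $\frac{148}{2867} \approx 0.051622$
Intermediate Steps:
$D = -296$ ($D = - 8 \left(12 + 25\right) = \left(-8\right) 37 = -296$)
$\frac{q{\left(D,\left(-1\right) \left(-11\right) \right)}}{-5734} = - \frac{296}{-5734} = \left(-296\right) \left(- \frac{1}{5734}\right) = \frac{148}{2867}$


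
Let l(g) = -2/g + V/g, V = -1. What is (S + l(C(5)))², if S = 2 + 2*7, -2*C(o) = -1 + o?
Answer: 1225/4 ≈ 306.25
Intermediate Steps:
C(o) = ½ - o/2 (C(o) = -(-1 + o)/2 = ½ - o/2)
l(g) = -3/g (l(g) = -2/g - 1/g = -3/g)
S = 16 (S = 2 + 14 = 16)
(S + l(C(5)))² = (16 - 3/(½ - ½*5))² = (16 - 3/(½ - 5/2))² = (16 - 3/(-2))² = (16 - 3*(-½))² = (16 + 3/2)² = (35/2)² = 1225/4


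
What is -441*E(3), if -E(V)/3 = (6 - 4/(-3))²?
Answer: 71148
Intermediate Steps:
E(V) = -484/3 (E(V) = -3*(6 - 4/(-3))² = -3*(6 - 4*(-⅓))² = -3*(6 + 4/3)² = -3*(22/3)² = -3*484/9 = -484/3)
-441*E(3) = -441*(-484/3) = 71148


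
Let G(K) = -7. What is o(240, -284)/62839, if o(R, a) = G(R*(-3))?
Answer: -1/8977 ≈ -0.00011140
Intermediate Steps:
o(R, a) = -7
o(240, -284)/62839 = -7/62839 = -7*1/62839 = -1/8977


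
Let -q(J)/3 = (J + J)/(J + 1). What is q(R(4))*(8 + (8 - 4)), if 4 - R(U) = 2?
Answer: -48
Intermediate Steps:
R(U) = 2 (R(U) = 4 - 1*2 = 4 - 2 = 2)
q(J) = -6*J/(1 + J) (q(J) = -3*(J + J)/(J + 1) = -3*2*J/(1 + J) = -6*J/(1 + J))
q(R(4))*(8 + (8 - 4)) = (-6*2/(1 + 2))*(8 + (8 - 4)) = (-6*2/3)*(8 + 4) = -6*2*⅓*12 = -4*12 = -48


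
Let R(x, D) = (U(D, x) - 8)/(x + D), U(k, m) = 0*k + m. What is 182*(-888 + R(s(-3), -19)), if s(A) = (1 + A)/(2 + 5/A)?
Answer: -4037852/25 ≈ -1.6151e+5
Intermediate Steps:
U(k, m) = m (U(k, m) = 0 + m = m)
s(A) = (1 + A)/(2 + 5/A)
R(x, D) = (-8 + x)/(D + x) (R(x, D) = (x - 8)/(x + D) = (-8 + x)/(D + x))
182*(-888 + R(s(-3), -19)) = 182*(-888 + (-8 - 3*(1 - 3)/(5 + 2*(-3)))/(-19 - 3*(1 - 3)/(5 + 2*(-3)))) = 182*(-888 + (-8 - 3*(-2)/(5 - 6))/(-19 - 3*(-2)/(5 - 6))) = 182*(-888 + (-8 - 3*(-2)/(-1))/(-19 - 3*(-2)/(-1))) = 182*(-888 + (-8 - 3*(-1)*(-2))/(-19 - 3*(-1)*(-2))) = 182*(-888 + (-8 - 6)/(-19 - 6)) = 182*(-888 - 14/(-25)) = 182*(-888 - 1/25*(-14)) = 182*(-888 + 14/25) = 182*(-22186/25) = -4037852/25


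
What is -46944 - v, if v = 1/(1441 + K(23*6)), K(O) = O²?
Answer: -961647841/20485 ≈ -46944.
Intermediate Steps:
v = 1/20485 (v = 1/(1441 + (23*6)²) = 1/(1441 + 138²) = 1/(1441 + 19044) = 1/20485 ≈ 4.8816e-5)
-46944 - v = -46944 - 1*1/20485 = -46944 - 1/20485 = -961647841/20485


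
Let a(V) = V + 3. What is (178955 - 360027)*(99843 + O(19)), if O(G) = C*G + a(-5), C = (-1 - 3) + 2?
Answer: -18071528816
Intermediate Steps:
C = -2 (C = -4 + 2 = -2)
a(V) = 3 + V
O(G) = -2 - 2*G (O(G) = -2*G + (3 - 5) = -2*G - 2 = -2 - 2*G)
(178955 - 360027)*(99843 + O(19)) = (178955 - 360027)*(99843 + (-2 - 2*19)) = -181072*(99843 + (-2 - 38)) = -181072*(99843 - 40) = -181072*99803 = -18071528816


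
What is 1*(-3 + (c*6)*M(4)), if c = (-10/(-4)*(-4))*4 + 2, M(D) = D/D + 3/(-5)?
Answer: -471/5 ≈ -94.200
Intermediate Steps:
M(D) = ⅖ (M(D) = 1 + 3*(-⅕) = 1 - ⅗ = ⅖)
c = -38 (c = (-10*(-1)/4*(-4))*4 + 2 = (-5*(-½)*(-4))*4 + 2 = ((5/2)*(-4))*4 + 2 = -10*4 + 2 = -40 + 2 = -38)
1*(-3 + (c*6)*M(4)) = 1*(-3 - 38*6*(⅖)) = 1*(-3 - 228*⅖) = 1*(-3 - 456/5) = 1*(-471/5) = -471/5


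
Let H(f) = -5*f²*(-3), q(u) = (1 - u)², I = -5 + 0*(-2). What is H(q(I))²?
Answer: 377913600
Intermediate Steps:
I = -5 (I = -5 + 0 = -5)
H(f) = 15*f²
H(q(I))² = (15*((-1 - 5)²)²)² = (15*((-6)²)²)² = (15*36²)² = (15*1296)² = 19440² = 377913600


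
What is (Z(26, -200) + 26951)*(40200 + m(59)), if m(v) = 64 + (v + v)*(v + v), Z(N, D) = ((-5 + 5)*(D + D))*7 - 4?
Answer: 1460204036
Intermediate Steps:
Z(N, D) = -4 (Z(N, D) = (0*(2*D))*7 - 4 = 0*7 - 4 = 0 - 4 = -4)
m(v) = 64 + 4*v² (m(v) = 64 + (2*v)*(2*v) = 64 + 4*v²)
(Z(26, -200) + 26951)*(40200 + m(59)) = (-4 + 26951)*(40200 + (64 + 4*59²)) = 26947*(40200 + (64 + 4*3481)) = 26947*(40200 + (64 + 13924)) = 26947*(40200 + 13988) = 26947*54188 = 1460204036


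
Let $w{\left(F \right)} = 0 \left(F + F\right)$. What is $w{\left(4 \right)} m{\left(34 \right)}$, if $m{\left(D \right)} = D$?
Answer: $0$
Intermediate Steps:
$w{\left(F \right)} = 0$ ($w{\left(F \right)} = 0 \cdot 2 F = 0$)
$w{\left(4 \right)} m{\left(34 \right)} = 0 \cdot 34 = 0$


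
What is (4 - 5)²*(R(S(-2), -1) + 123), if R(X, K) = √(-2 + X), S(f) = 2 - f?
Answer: 123 + √2 ≈ 124.41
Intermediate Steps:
(4 - 5)²*(R(S(-2), -1) + 123) = (4 - 5)²*(√(-2 + (2 - 1*(-2))) + 123) = (-1)²*(√(-2 + (2 + 2)) + 123) = 1*(√(-2 + 4) + 123) = 1*(√2 + 123) = 1*(123 + √2) = 123 + √2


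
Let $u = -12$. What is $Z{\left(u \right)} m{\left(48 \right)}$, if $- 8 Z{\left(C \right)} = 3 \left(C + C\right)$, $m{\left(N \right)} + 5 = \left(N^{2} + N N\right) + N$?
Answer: $41859$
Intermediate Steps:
$m{\left(N \right)} = -5 + N + 2 N^{2}$ ($m{\left(N \right)} = -5 + \left(\left(N^{2} + N N\right) + N\right) = -5 + \left(\left(N^{2} + N^{2}\right) + N\right) = -5 + \left(2 N^{2} + N\right) = -5 + \left(N + 2 N^{2}\right) = -5 + N + 2 N^{2}$)
$Z{\left(C \right)} = - \frac{3 C}{4}$ ($Z{\left(C \right)} = - \frac{3 \left(C + C\right)}{8} = - \frac{3 \cdot 2 C}{8} = - \frac{6 C}{8} = - \frac{3 C}{4}$)
$Z{\left(u \right)} m{\left(48 \right)} = \left(- \frac{3}{4}\right) \left(-12\right) \left(-5 + 48 + 2 \cdot 48^{2}\right) = 9 \left(-5 + 48 + 2 \cdot 2304\right) = 9 \left(-5 + 48 + 4608\right) = 9 \cdot 4651 = 41859$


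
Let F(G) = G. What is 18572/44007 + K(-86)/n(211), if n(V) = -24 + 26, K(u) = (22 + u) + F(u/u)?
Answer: -2735297/88014 ≈ -31.078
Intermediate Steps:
K(u) = 23 + u (K(u) = (22 + u) + u/u = (22 + u) + 1 = 23 + u)
n(V) = 2
18572/44007 + K(-86)/n(211) = 18572/44007 + (23 - 86)/2 = 18572*(1/44007) - 63*½ = 18572/44007 - 63/2 = -2735297/88014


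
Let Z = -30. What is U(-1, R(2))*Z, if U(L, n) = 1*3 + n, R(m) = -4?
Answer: 30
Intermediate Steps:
U(L, n) = 3 + n
U(-1, R(2))*Z = (3 - 4)*(-30) = -1*(-30) = 30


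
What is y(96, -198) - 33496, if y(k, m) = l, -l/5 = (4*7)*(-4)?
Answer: -32936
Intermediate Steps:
l = 560 (l = -5*4*7*(-4) = -140*(-4) = -5*(-112) = 560)
y(k, m) = 560
y(96, -198) - 33496 = 560 - 33496 = -32936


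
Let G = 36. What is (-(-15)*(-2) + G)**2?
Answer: 36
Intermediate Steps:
(-(-15)*(-2) + G)**2 = (-(-15)*(-2) + 36)**2 = (-3*10 + 36)**2 = (-30 + 36)**2 = 6**2 = 36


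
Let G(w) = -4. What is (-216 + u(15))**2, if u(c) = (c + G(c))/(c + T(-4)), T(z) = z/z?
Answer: 11868025/256 ≈ 46360.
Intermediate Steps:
T(z) = 1
u(c) = (-4 + c)/(1 + c) (u(c) = (c - 4)/(c + 1) = (-4 + c)/(1 + c))
(-216 + u(15))**2 = (-216 + (-4 + 15)/(1 + 15))**2 = (-216 + 11/16)**2 = (-3445/16)**2 = 11868025/256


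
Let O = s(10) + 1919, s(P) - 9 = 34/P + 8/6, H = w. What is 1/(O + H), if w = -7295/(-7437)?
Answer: 12395/23968388 ≈ 0.00051714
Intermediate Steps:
w = 7295/7437 (w = -7295*(-1/7437) = 7295/7437 ≈ 0.98091)
H = 7295/7437 ≈ 0.98091
s(P) = 31/3 + 34/P (s(P) = 9 + (34/P + 8/6) = 9 + (34/P + 8*(⅙)) = 9 + (34/P + 4/3) = 9 + (4/3 + 34/P) = 31/3 + 34/P)
O = 28991/15 (O = (31/3 + 34/10) + 1919 = (31/3 + 34*(⅒)) + 1919 = (31/3 + 17/5) + 1919 = 206/15 + 1919 = 28991/15 ≈ 1932.7)
1/(O + H) = 1/(28991/15 + 7295/7437) = 1/(23968388/12395) = 12395/23968388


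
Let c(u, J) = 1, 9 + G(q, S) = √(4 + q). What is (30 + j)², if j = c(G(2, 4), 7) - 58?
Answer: 729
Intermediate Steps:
G(q, S) = -9 + √(4 + q)
j = -57 (j = 1 - 58 = -57)
(30 + j)² = (30 - 57)² = (-27)² = 729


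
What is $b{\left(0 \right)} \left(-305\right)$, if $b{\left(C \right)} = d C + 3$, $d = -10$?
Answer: $-915$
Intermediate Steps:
$b{\left(C \right)} = 3 - 10 C$ ($b{\left(C \right)} = - 10 C + 3 = 3 - 10 C$)
$b{\left(0 \right)} \left(-305\right) = \left(3 - 0\right) \left(-305\right) = \left(3 + 0\right) \left(-305\right) = 3 \left(-305\right) = -915$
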